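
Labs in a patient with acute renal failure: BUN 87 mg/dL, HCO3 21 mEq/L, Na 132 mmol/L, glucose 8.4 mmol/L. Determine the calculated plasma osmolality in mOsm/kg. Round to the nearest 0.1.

Calculated osmolality = 2·Na + glucose + BUN/2.8
= 2·132 + 8.4 + 87/2.8
= 264 + 8.40 + 31.07
= 303.47 mOsm/kg

303.5 mOsm/kg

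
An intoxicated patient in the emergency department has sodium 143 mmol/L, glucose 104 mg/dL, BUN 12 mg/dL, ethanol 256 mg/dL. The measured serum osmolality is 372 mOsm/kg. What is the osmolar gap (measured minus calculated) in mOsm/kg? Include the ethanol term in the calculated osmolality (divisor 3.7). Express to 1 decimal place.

6.7 mOsm/kg

Calculated osmolality = 2·Na + glucose/18 + BUN/2.8 + ethanol/3.7
= 2·143 + 104/18 + 12/2.8 + 256/3.7
= 286 + 5.78 + 4.29 + 69.19
= 365.26 mOsm/kg ≈ 365.3 mOsm/kg
Osmolar gap = measured − calculated = 372 − 365.3 = 6.7 mOsm/kg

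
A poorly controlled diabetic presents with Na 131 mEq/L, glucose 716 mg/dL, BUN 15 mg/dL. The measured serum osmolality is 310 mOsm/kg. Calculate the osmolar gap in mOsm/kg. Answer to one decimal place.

Calculated osmolality = 2·Na + glucose/18 + BUN/2.8
= 2·131 + 716/18 + 15/2.8
= 262 + 39.78 + 5.36
= 307.14 mOsm/kg ≈ 307.1 mOsm/kg
Osmolar gap = measured − calculated = 310 − 307.1 = 2.9 mOsm/kg

2.9 mOsm/kg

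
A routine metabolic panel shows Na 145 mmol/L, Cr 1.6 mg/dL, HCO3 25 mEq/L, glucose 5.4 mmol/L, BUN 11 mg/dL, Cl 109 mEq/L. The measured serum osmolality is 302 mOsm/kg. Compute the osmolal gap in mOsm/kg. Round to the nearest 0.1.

Calculated osmolality = 2·Na + glucose + BUN/2.8
= 2·145 + 5.4 + 11/2.8
= 290 + 5.40 + 3.93
= 299.33 mOsm/kg ≈ 299.3 mOsm/kg
Osmolar gap = measured − calculated = 302 − 299.3 = 2.7 mOsm/kg

2.7 mOsm/kg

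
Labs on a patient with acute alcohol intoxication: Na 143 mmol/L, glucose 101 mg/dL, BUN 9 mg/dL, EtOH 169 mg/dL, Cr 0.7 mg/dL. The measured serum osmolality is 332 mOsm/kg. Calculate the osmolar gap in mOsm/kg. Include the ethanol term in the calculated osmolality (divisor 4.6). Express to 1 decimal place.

0.4 mOsm/kg

Calculated osmolality = 2·Na + glucose/18 + BUN/2.8 + ethanol/4.6
= 2·143 + 101/18 + 9/2.8 + 169/4.6
= 286 + 5.61 + 3.21 + 36.74
= 331.56 mOsm/kg ≈ 331.6 mOsm/kg
Osmolar gap = measured − calculated = 332 − 331.6 = 0.4 mOsm/kg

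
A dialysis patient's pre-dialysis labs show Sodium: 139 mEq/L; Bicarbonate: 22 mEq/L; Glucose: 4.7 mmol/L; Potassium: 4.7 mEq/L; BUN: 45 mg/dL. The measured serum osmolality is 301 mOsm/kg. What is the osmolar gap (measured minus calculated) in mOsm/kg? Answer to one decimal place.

2.2 mOsm/kg

Calculated osmolality = 2·Na + glucose + BUN/2.8
= 2·139 + 4.7 + 45/2.8
= 278 + 4.70 + 16.07
= 298.77 mOsm/kg ≈ 298.8 mOsm/kg
Osmolar gap = measured − calculated = 301 − 298.8 = 2.2 mOsm/kg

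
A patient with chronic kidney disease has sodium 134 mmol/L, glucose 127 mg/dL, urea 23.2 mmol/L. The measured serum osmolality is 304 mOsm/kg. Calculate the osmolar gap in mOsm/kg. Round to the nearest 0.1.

5.7 mOsm/kg

Calculated osmolality = 2·Na + glucose/18 + urea
= 2·134 + 127/18 + 23.2
= 268 + 7.06 + 23.20
= 298.26 mOsm/kg ≈ 298.3 mOsm/kg
Osmolar gap = measured − calculated = 304 − 298.3 = 5.7 mOsm/kg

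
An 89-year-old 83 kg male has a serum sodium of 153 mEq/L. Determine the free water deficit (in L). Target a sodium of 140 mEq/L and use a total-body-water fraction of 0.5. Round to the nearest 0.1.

3.9 L

TBW = 0.5 · 83 = 41.5 L
Free water deficit = TBW · (Na/140 − 1)
= 41.5 · (153/140 − 1)
= 41.5 · 0.0929
= 3.86 L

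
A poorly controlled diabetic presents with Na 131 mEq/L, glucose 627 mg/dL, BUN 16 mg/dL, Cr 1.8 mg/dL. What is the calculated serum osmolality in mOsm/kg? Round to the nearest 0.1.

Calculated osmolality = 2·Na + glucose/18 + BUN/2.8
= 2·131 + 627/18 + 16/2.8
= 262 + 34.83 + 5.71
= 302.54 mOsm/kg

302.5 mOsm/kg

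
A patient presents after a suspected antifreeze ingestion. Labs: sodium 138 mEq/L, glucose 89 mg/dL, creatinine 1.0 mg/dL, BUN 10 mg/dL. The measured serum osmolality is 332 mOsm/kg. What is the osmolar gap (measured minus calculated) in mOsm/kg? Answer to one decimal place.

Calculated osmolality = 2·Na + glucose/18 + BUN/2.8
= 2·138 + 89/18 + 10/2.8
= 276 + 4.94 + 3.57
= 284.51 mOsm/kg ≈ 284.5 mOsm/kg
Osmolar gap = measured − calculated = 332 − 284.5 = 47.5 mOsm/kg

47.5 mOsm/kg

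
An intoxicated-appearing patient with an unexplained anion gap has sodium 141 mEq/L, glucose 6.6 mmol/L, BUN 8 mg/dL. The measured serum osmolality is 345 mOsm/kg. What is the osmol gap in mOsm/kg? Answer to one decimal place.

53.5 mOsm/kg

Calculated osmolality = 2·Na + glucose + BUN/2.8
= 2·141 + 6.6 + 8/2.8
= 282 + 6.60 + 2.86
= 291.46 mOsm/kg ≈ 291.5 mOsm/kg
Osmolar gap = measured − calculated = 345 − 291.5 = 53.5 mOsm/kg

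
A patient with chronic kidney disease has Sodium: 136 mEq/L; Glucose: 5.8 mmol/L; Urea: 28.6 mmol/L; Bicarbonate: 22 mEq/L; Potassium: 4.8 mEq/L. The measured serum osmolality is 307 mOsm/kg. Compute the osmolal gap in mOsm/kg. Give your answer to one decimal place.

Calculated osmolality = 2·Na + glucose + urea
= 2·136 + 5.8 + 28.6
= 272 + 5.80 + 28.60
= 306.4 mOsm/kg ≈ 306.4 mOsm/kg
Osmolar gap = measured − calculated = 307 − 306.4 = 0.6 mOsm/kg

0.6 mOsm/kg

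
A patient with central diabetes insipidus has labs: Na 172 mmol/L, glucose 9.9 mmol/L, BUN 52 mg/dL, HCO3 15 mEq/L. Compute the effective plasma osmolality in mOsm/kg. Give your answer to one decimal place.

353.9 mOsm/kg

Effective osmolality excludes urea (freely permeant across cell membranes):
2·Na + glucose
= 2·172 + 9.9
= 344 + 9.9
= 353.9 mOsm/kg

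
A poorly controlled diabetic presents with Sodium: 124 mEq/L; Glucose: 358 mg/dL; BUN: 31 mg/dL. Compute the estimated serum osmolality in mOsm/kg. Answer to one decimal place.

Calculated osmolality = 2·Na + glucose/18 + BUN/2.8
= 2·124 + 358/18 + 31/2.8
= 248 + 19.89 + 11.07
= 278.96 mOsm/kg

279.0 mOsm/kg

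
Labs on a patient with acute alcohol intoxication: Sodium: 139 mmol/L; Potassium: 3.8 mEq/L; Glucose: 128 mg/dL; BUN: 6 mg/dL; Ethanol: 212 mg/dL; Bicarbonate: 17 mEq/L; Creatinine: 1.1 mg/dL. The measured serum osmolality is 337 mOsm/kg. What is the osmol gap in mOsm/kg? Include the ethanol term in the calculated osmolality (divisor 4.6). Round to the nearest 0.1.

3.7 mOsm/kg

Calculated osmolality = 2·Na + glucose/18 + BUN/2.8 + ethanol/4.6
= 2·139 + 128/18 + 6/2.8 + 212/4.6
= 278 + 7.11 + 2.14 + 46.09
= 333.34 mOsm/kg ≈ 333.3 mOsm/kg
Osmolar gap = measured − calculated = 337 − 333.3 = 3.7 mOsm/kg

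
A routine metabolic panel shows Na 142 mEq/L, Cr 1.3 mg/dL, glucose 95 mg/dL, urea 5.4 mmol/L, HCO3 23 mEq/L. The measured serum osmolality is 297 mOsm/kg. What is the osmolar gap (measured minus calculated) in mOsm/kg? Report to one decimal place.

2.3 mOsm/kg

Calculated osmolality = 2·Na + glucose/18 + urea
= 2·142 + 95/18 + 5.4
= 284 + 5.28 + 5.40
= 294.68 mOsm/kg ≈ 294.7 mOsm/kg
Osmolar gap = measured − calculated = 297 − 294.7 = 2.3 mOsm/kg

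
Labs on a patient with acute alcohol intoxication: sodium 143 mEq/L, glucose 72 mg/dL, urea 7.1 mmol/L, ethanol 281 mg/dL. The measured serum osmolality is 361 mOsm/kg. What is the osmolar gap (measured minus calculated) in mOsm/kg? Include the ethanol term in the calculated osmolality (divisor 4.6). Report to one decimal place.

2.8 mOsm/kg

Calculated osmolality = 2·Na + glucose/18 + urea + ethanol/4.6
= 2·143 + 72/18 + 7.1 + 281/4.6
= 286 + 4 + 7.10 + 61.09
= 358.19 mOsm/kg ≈ 358.2 mOsm/kg
Osmolar gap = measured − calculated = 361 − 358.2 = 2.8 mOsm/kg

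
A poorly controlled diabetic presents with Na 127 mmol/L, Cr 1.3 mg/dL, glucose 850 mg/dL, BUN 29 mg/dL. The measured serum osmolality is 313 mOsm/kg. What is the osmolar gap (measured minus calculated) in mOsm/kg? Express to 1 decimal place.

1.4 mOsm/kg

Calculated osmolality = 2·Na + glucose/18 + BUN/2.8
= 2·127 + 850/18 + 29/2.8
= 254 + 47.22 + 10.36
= 311.58 mOsm/kg ≈ 311.6 mOsm/kg
Osmolar gap = measured − calculated = 313 − 311.6 = 1.4 mOsm/kg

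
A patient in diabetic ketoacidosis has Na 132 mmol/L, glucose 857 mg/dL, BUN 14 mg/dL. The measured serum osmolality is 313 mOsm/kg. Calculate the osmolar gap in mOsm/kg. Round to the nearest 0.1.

Calculated osmolality = 2·Na + glucose/18 + BUN/2.8
= 2·132 + 857/18 + 14/2.8
= 264 + 47.61 + 5
= 316.61 mOsm/kg ≈ 316.6 mOsm/kg
Osmolar gap = measured − calculated = 313 − 316.6 = -3.6 mOsm/kg

-3.6 mOsm/kg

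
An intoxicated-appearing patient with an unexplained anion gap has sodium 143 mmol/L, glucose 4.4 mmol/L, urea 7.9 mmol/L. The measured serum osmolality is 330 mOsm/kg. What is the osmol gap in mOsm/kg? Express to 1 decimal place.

31.7 mOsm/kg

Calculated osmolality = 2·Na + glucose + urea
= 2·143 + 4.4 + 7.9
= 286 + 4.40 + 7.90
= 298.3 mOsm/kg ≈ 298.3 mOsm/kg
Osmolar gap = measured − calculated = 330 − 298.3 = 31.7 mOsm/kg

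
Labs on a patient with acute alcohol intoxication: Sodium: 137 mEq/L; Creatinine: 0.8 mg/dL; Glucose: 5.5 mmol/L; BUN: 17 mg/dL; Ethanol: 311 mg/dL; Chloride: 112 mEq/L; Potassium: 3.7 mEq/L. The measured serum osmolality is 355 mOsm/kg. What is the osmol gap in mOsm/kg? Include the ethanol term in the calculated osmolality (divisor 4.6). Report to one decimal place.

1.8 mOsm/kg

Calculated osmolality = 2·Na + glucose + BUN/2.8 + ethanol/4.6
= 2·137 + 5.5 + 17/2.8 + 311/4.6
= 274 + 5.50 + 6.07 + 67.61
= 353.18 mOsm/kg ≈ 353.2 mOsm/kg
Osmolar gap = measured − calculated = 355 − 353.2 = 1.8 mOsm/kg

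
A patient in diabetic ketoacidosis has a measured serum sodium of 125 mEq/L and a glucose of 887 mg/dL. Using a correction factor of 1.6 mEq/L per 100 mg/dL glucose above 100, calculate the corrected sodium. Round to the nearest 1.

Corrected Na = measured Na + 1.6 · (glucose − 100)/100
= 125 + 1.6 · (887 − 100)/100
= 125 + 12.6
= 137.6 mEq/L

138 mEq/L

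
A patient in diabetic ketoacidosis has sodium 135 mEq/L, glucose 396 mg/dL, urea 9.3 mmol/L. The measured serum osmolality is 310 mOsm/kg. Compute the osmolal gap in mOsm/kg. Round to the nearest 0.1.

Calculated osmolality = 2·Na + glucose/18 + urea
= 2·135 + 396/18 + 9.3
= 270 + 22 + 9.30
= 301.3 mOsm/kg ≈ 301.3 mOsm/kg
Osmolar gap = measured − calculated = 310 − 301.3 = 8.7 mOsm/kg

8.7 mOsm/kg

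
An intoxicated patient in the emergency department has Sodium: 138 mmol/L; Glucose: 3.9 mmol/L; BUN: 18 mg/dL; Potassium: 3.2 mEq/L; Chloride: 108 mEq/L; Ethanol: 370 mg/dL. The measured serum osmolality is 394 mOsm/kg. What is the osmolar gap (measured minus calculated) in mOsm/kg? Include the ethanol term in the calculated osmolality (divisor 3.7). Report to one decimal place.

Calculated osmolality = 2·Na + glucose + BUN/2.8 + ethanol/3.7
= 2·138 + 3.9 + 18/2.8 + 370/3.7
= 276 + 3.90 + 6.43 + 100
= 386.33 mOsm/kg ≈ 386.3 mOsm/kg
Osmolar gap = measured − calculated = 394 − 386.3 = 7.7 mOsm/kg

7.7 mOsm/kg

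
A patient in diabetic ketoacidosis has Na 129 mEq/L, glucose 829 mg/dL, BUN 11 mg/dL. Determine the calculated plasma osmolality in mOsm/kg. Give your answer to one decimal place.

308.0 mOsm/kg

Calculated osmolality = 2·Na + glucose/18 + BUN/2.8
= 2·129 + 829/18 + 11/2.8
= 258 + 46.06 + 3.93
= 307.99 mOsm/kg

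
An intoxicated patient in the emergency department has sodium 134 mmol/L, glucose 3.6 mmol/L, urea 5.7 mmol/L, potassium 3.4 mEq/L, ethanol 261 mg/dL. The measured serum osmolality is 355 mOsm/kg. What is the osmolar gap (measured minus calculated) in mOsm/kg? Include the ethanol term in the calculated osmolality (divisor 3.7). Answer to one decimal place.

Calculated osmolality = 2·Na + glucose + urea + ethanol/3.7
= 2·134 + 3.6 + 5.7 + 261/3.7
= 268 + 3.60 + 5.70 + 70.54
= 347.84 mOsm/kg ≈ 347.8 mOsm/kg
Osmolar gap = measured − calculated = 355 − 347.8 = 7.2 mOsm/kg

7.2 mOsm/kg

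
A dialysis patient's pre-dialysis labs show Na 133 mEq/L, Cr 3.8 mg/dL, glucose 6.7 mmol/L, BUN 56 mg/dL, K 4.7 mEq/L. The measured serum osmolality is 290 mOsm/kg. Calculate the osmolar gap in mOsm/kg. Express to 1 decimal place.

-2.7 mOsm/kg

Calculated osmolality = 2·Na + glucose + BUN/2.8
= 2·133 + 6.7 + 56/2.8
= 266 + 6.70 + 20
= 292.7 mOsm/kg ≈ 292.7 mOsm/kg
Osmolar gap = measured − calculated = 290 − 292.7 = -2.7 mOsm/kg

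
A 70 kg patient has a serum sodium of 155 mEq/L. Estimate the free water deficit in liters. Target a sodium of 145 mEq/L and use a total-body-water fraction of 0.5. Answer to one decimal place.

2.4 L

TBW = 0.5 · 70 = 35 L
Free water deficit = TBW · (Na/145 − 1)
= 35 · (155/145 − 1)
= 35 · 0.069
= 2.42 L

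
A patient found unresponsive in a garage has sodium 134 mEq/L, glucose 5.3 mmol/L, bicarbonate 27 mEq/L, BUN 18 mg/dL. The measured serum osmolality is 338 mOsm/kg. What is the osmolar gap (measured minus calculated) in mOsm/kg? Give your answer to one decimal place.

Calculated osmolality = 2·Na + glucose + BUN/2.8
= 2·134 + 5.3 + 18/2.8
= 268 + 5.30 + 6.43
= 279.73 mOsm/kg ≈ 279.7 mOsm/kg
Osmolar gap = measured − calculated = 338 − 279.7 = 58.3 mOsm/kg

58.3 mOsm/kg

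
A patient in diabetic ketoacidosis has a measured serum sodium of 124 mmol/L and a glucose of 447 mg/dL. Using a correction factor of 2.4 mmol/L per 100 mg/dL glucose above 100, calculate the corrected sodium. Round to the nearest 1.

Corrected Na = measured Na + 2.4 · (glucose − 100)/100
= 124 + 2.4 · (447 − 100)/100
= 124 + 8.3
= 132.3 mmol/L

132 mmol/L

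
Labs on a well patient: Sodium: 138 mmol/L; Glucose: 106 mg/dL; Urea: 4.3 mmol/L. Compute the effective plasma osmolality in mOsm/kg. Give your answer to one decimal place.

Effective osmolality excludes urea (freely permeant across cell membranes):
2·Na + glucose/18
= 2·138 + 106/18
= 276 + 5.89
= 281.89 mOsm/kg

281.9 mOsm/kg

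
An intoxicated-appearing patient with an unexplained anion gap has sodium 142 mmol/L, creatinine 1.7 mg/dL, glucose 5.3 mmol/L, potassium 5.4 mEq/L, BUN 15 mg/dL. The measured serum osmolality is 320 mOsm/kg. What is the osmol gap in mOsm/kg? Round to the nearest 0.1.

Calculated osmolality = 2·Na + glucose + BUN/2.8
= 2·142 + 5.3 + 15/2.8
= 284 + 5.30 + 5.36
= 294.66 mOsm/kg ≈ 294.7 mOsm/kg
Osmolar gap = measured − calculated = 320 − 294.7 = 25.3 mOsm/kg

25.3 mOsm/kg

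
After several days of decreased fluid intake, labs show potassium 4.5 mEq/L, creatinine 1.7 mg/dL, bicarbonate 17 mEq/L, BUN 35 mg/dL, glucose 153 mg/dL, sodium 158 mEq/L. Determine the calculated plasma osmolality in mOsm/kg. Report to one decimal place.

Calculated osmolality = 2·Na + glucose/18 + BUN/2.8
= 2·158 + 153/18 + 35/2.8
= 316 + 8.50 + 12.50
= 337 mOsm/kg

337.0 mOsm/kg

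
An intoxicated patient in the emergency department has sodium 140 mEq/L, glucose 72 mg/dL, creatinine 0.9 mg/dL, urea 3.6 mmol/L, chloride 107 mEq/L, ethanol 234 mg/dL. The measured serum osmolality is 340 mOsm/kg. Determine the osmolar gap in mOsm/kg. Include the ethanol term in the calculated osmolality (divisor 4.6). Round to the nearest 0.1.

1.5 mOsm/kg

Calculated osmolality = 2·Na + glucose/18 + urea + ethanol/4.6
= 2·140 + 72/18 + 3.6 + 234/4.6
= 280 + 4 + 3.60 + 50.87
= 338.47 mOsm/kg ≈ 338.5 mOsm/kg
Osmolar gap = measured − calculated = 340 − 338.5 = 1.5 mOsm/kg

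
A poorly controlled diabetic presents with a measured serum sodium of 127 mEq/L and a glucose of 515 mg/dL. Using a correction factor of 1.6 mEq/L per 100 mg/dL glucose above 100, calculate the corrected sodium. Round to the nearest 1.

Corrected Na = measured Na + 1.6 · (glucose − 100)/100
= 127 + 1.6 · (515 − 100)/100
= 127 + 6.6
= 133.6 mEq/L

134 mEq/L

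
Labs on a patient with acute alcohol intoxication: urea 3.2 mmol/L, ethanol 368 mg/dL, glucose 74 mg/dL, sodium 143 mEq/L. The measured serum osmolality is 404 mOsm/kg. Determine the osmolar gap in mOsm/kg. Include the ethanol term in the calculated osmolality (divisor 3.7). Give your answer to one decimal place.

Calculated osmolality = 2·Na + glucose/18 + urea + ethanol/3.7
= 2·143 + 74/18 + 3.2 + 368/3.7
= 286 + 4.11 + 3.20 + 99.46
= 392.77 mOsm/kg ≈ 392.8 mOsm/kg
Osmolar gap = measured − calculated = 404 − 392.8 = 11.2 mOsm/kg

11.2 mOsm/kg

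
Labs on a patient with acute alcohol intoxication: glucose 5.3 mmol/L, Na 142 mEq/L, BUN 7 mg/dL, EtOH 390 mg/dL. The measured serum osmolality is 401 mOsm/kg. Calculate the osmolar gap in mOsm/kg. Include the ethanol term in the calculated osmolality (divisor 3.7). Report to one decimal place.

Calculated osmolality = 2·Na + glucose + BUN/2.8 + ethanol/3.7
= 2·142 + 5.3 + 7/2.8 + 390/3.7
= 284 + 5.30 + 2.50 + 105.41
= 397.21 mOsm/kg ≈ 397.2 mOsm/kg
Osmolar gap = measured − calculated = 401 − 397.2 = 3.8 mOsm/kg

3.8 mOsm/kg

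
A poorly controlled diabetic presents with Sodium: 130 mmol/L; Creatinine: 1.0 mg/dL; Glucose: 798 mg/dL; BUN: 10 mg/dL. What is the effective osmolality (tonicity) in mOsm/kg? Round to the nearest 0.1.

304.3 mOsm/kg

Effective osmolality excludes urea (freely permeant across cell membranes):
2·Na + glucose/18
= 2·130 + 798/18
= 260 + 44.33
= 304.33 mOsm/kg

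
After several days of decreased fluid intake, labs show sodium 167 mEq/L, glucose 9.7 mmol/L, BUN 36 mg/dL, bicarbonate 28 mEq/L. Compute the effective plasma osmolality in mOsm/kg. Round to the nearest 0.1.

Effective osmolality excludes urea (freely permeant across cell membranes):
2·Na + glucose
= 2·167 + 9.7
= 334 + 9.7
= 343.7 mOsm/kg

343.7 mOsm/kg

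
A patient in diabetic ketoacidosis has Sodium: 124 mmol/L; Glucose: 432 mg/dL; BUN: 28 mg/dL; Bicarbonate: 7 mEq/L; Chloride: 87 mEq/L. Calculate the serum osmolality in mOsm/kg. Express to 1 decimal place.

Calculated osmolality = 2·Na + glucose/18 + BUN/2.8
= 2·124 + 432/18 + 28/2.8
= 248 + 24 + 10
= 282 mOsm/kg

282.0 mOsm/kg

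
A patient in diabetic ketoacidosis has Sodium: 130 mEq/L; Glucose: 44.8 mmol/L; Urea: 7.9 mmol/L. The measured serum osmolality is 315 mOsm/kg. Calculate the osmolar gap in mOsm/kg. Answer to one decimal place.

Calculated osmolality = 2·Na + glucose + urea
= 2·130 + 44.8 + 7.9
= 260 + 44.80 + 7.90
= 312.7 mOsm/kg ≈ 312.7 mOsm/kg
Osmolar gap = measured − calculated = 315 − 312.7 = 2.3 mOsm/kg

2.3 mOsm/kg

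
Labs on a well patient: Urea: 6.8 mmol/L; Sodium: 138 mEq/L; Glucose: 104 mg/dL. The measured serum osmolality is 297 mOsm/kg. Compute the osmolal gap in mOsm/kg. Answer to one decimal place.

Calculated osmolality = 2·Na + glucose/18 + urea
= 2·138 + 104/18 + 6.8
= 276 + 5.78 + 6.80
= 288.58 mOsm/kg ≈ 288.6 mOsm/kg
Osmolar gap = measured − calculated = 297 − 288.6 = 8.4 mOsm/kg

8.4 mOsm/kg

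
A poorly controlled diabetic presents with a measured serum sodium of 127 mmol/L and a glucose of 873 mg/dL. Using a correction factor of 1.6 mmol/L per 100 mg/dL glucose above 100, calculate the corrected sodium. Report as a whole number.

139 mmol/L

Corrected Na = measured Na + 1.6 · (glucose − 100)/100
= 127 + 1.6 · (873 − 100)/100
= 127 + 12.4
= 139.4 mmol/L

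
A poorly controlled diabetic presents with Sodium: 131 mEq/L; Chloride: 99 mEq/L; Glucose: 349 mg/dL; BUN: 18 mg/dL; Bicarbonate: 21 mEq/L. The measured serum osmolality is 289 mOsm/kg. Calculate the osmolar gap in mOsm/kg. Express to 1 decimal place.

Calculated osmolality = 2·Na + glucose/18 + BUN/2.8
= 2·131 + 349/18 + 18/2.8
= 262 + 19.39 + 6.43
= 287.82 mOsm/kg ≈ 287.8 mOsm/kg
Osmolar gap = measured − calculated = 289 − 287.8 = 1.2 mOsm/kg

1.2 mOsm/kg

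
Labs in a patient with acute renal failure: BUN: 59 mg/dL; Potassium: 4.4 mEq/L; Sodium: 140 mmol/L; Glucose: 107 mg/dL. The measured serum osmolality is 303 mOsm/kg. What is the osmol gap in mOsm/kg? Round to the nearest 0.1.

Calculated osmolality = 2·Na + glucose/18 + BUN/2.8
= 2·140 + 107/18 + 59/2.8
= 280 + 5.94 + 21.07
= 307.01 mOsm/kg ≈ 307.0 mOsm/kg
Osmolar gap = measured − calculated = 303 − 307.0 = -4.0 mOsm/kg

-4.0 mOsm/kg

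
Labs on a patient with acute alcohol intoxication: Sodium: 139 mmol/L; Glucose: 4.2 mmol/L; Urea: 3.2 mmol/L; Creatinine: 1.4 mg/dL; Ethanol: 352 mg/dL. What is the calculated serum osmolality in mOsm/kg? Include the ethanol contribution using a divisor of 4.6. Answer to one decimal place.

Calculated osmolality = 2·Na + glucose + urea + ethanol/4.6
= 2·139 + 4.2 + 3.2 + 352/4.6
= 278 + 4.20 + 3.20 + 76.52
= 361.92 mOsm/kg

361.9 mOsm/kg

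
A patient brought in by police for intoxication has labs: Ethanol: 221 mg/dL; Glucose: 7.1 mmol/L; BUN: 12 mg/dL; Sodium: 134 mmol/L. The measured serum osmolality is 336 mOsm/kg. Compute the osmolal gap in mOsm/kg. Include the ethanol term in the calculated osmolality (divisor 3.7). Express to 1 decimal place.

-3.1 mOsm/kg

Calculated osmolality = 2·Na + glucose + BUN/2.8 + ethanol/3.7
= 2·134 + 7.1 + 12/2.8 + 221/3.7
= 268 + 7.10 + 4.29 + 59.73
= 339.12 mOsm/kg ≈ 339.1 mOsm/kg
Osmolar gap = measured − calculated = 336 − 339.1 = -3.1 mOsm/kg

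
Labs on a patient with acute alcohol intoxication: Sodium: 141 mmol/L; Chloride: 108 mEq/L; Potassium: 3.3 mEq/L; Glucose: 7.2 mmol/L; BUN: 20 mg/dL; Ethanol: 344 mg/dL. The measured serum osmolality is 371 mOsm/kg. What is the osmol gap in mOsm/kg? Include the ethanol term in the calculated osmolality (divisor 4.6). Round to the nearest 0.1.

-0.1 mOsm/kg

Calculated osmolality = 2·Na + glucose + BUN/2.8 + ethanol/4.6
= 2·141 + 7.2 + 20/2.8 + 344/4.6
= 282 + 7.20 + 7.14 + 74.78
= 371.12 mOsm/kg ≈ 371.1 mOsm/kg
Osmolar gap = measured − calculated = 371 − 371.1 = -0.1 mOsm/kg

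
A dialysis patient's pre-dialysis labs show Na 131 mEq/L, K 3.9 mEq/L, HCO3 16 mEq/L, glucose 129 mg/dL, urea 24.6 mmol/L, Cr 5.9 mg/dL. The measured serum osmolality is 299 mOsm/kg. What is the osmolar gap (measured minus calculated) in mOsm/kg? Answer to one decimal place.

Calculated osmolality = 2·Na + glucose/18 + urea
= 2·131 + 129/18 + 24.6
= 262 + 7.17 + 24.60
= 293.77 mOsm/kg ≈ 293.8 mOsm/kg
Osmolar gap = measured − calculated = 299 − 293.8 = 5.2 mOsm/kg

5.2 mOsm/kg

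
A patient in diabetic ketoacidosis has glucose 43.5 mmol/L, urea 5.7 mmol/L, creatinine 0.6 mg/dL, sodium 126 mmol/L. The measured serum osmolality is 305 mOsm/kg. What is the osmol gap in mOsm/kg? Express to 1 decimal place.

3.8 mOsm/kg

Calculated osmolality = 2·Na + glucose + urea
= 2·126 + 43.5 + 5.7
= 252 + 43.50 + 5.70
= 301.2 mOsm/kg ≈ 301.2 mOsm/kg
Osmolar gap = measured − calculated = 305 − 301.2 = 3.8 mOsm/kg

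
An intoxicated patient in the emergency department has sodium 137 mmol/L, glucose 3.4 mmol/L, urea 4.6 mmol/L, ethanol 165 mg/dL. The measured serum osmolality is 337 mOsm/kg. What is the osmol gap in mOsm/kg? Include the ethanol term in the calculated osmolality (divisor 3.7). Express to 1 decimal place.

Calculated osmolality = 2·Na + glucose + urea + ethanol/3.7
= 2·137 + 3.4 + 4.6 + 165/3.7
= 274 + 3.40 + 4.60 + 44.59
= 326.59 mOsm/kg ≈ 326.6 mOsm/kg
Osmolar gap = measured − calculated = 337 − 326.6 = 10.4 mOsm/kg

10.4 mOsm/kg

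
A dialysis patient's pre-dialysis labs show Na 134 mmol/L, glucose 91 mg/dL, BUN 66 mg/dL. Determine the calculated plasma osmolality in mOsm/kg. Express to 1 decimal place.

296.6 mOsm/kg

Calculated osmolality = 2·Na + glucose/18 + BUN/2.8
= 2·134 + 91/18 + 66/2.8
= 268 + 5.06 + 23.57
= 296.63 mOsm/kg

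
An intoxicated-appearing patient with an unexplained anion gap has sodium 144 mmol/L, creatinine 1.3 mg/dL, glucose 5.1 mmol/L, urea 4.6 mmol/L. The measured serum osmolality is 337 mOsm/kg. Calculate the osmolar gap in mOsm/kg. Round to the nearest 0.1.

Calculated osmolality = 2·Na + glucose + urea
= 2·144 + 5.1 + 4.6
= 288 + 5.10 + 4.60
= 297.7 mOsm/kg ≈ 297.7 mOsm/kg
Osmolar gap = measured − calculated = 337 − 297.7 = 39.3 mOsm/kg

39.3 mOsm/kg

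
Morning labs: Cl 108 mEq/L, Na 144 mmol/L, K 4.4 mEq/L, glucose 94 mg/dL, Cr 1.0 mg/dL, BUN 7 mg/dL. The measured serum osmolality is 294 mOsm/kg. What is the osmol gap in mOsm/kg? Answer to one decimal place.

-1.7 mOsm/kg

Calculated osmolality = 2·Na + glucose/18 + BUN/2.8
= 2·144 + 94/18 + 7/2.8
= 288 + 5.22 + 2.50
= 295.72 mOsm/kg ≈ 295.7 mOsm/kg
Osmolar gap = measured − calculated = 294 − 295.7 = -1.7 mOsm/kg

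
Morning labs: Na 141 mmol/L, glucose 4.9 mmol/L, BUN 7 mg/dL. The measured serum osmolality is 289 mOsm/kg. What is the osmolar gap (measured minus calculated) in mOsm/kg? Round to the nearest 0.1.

-0.4 mOsm/kg

Calculated osmolality = 2·Na + glucose + BUN/2.8
= 2·141 + 4.9 + 7/2.8
= 282 + 4.90 + 2.50
= 289.4 mOsm/kg ≈ 289.4 mOsm/kg
Osmolar gap = measured − calculated = 289 − 289.4 = -0.4 mOsm/kg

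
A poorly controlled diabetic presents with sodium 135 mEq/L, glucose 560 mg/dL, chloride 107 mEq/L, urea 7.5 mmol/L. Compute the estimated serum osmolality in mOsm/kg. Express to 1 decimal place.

Calculated osmolality = 2·Na + glucose/18 + urea
= 2·135 + 560/18 + 7.5
= 270 + 31.11 + 7.50
= 308.61 mOsm/kg

308.6 mOsm/kg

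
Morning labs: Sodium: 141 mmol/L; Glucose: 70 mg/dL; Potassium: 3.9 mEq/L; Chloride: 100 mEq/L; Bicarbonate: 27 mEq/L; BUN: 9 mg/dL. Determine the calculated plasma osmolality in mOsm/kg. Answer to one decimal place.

289.1 mOsm/kg

Calculated osmolality = 2·Na + glucose/18 + BUN/2.8
= 2·141 + 70/18 + 9/2.8
= 282 + 3.89 + 3.21
= 289.1 mOsm/kg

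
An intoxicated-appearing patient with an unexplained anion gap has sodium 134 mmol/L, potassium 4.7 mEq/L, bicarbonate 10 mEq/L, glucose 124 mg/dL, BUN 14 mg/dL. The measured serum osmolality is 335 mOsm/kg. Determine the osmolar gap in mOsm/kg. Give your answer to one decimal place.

55.1 mOsm/kg

Calculated osmolality = 2·Na + glucose/18 + BUN/2.8
= 2·134 + 124/18 + 14/2.8
= 268 + 6.89 + 5
= 279.89 mOsm/kg ≈ 279.9 mOsm/kg
Osmolar gap = measured − calculated = 335 − 279.9 = 55.1 mOsm/kg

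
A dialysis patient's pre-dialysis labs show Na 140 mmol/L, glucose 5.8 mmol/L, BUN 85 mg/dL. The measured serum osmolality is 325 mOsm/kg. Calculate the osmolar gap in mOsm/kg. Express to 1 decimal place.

8.8 mOsm/kg

Calculated osmolality = 2·Na + glucose + BUN/2.8
= 2·140 + 5.8 + 85/2.8
= 280 + 5.80 + 30.36
= 316.16 mOsm/kg ≈ 316.2 mOsm/kg
Osmolar gap = measured − calculated = 325 − 316.2 = 8.8 mOsm/kg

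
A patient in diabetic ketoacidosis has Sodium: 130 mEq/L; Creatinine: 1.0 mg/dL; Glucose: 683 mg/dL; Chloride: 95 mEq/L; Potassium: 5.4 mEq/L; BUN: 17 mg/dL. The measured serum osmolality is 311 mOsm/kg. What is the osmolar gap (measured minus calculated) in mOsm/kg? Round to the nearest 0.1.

Calculated osmolality = 2·Na + glucose/18 + BUN/2.8
= 2·130 + 683/18 + 17/2.8
= 260 + 37.94 + 6.07
= 304.01 mOsm/kg ≈ 304.0 mOsm/kg
Osmolar gap = measured − calculated = 311 − 304.0 = 7.0 mOsm/kg

7.0 mOsm/kg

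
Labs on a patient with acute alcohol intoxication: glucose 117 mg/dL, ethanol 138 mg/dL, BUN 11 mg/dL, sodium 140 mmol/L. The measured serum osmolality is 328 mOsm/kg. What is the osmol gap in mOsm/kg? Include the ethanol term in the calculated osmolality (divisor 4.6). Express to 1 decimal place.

7.6 mOsm/kg

Calculated osmolality = 2·Na + glucose/18 + BUN/2.8 + ethanol/4.6
= 2·140 + 117/18 + 11/2.8 + 138/4.6
= 280 + 6.50 + 3.93 + 30
= 320.43 mOsm/kg ≈ 320.4 mOsm/kg
Osmolar gap = measured − calculated = 328 − 320.4 = 7.6 mOsm/kg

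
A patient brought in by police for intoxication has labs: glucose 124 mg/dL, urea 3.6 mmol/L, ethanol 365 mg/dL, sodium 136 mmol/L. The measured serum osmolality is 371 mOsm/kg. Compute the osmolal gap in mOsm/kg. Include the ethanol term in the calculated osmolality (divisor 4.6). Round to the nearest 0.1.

9.2 mOsm/kg

Calculated osmolality = 2·Na + glucose/18 + urea + ethanol/4.6
= 2·136 + 124/18 + 3.6 + 365/4.6
= 272 + 6.89 + 3.60 + 79.35
= 361.84 mOsm/kg ≈ 361.8 mOsm/kg
Osmolar gap = measured − calculated = 371 − 361.8 = 9.2 mOsm/kg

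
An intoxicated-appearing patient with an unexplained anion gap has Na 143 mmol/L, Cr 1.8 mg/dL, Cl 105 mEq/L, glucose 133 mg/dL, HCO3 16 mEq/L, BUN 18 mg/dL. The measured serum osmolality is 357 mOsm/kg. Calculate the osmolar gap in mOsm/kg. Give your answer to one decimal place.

Calculated osmolality = 2·Na + glucose/18 + BUN/2.8
= 2·143 + 133/18 + 18/2.8
= 286 + 7.39 + 6.43
= 299.82 mOsm/kg ≈ 299.8 mOsm/kg
Osmolar gap = measured − calculated = 357 − 299.8 = 57.2 mOsm/kg

57.2 mOsm/kg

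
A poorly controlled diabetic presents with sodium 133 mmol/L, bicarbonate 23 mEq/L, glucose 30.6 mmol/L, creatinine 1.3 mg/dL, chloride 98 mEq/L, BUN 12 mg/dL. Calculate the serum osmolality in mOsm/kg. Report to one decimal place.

300.9 mOsm/kg

Calculated osmolality = 2·Na + glucose + BUN/2.8
= 2·133 + 30.6 + 12/2.8
= 266 + 30.60 + 4.29
= 300.89 mOsm/kg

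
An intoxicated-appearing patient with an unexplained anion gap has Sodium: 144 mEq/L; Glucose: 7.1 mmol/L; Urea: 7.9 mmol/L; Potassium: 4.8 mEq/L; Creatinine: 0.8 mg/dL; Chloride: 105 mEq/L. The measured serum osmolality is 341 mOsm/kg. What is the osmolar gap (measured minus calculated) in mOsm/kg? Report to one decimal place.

38.0 mOsm/kg

Calculated osmolality = 2·Na + glucose + urea
= 2·144 + 7.1 + 7.9
= 288 + 7.10 + 7.90
= 303 mOsm/kg ≈ 303.0 mOsm/kg
Osmolar gap = measured − calculated = 341 − 303.0 = 38.0 mOsm/kg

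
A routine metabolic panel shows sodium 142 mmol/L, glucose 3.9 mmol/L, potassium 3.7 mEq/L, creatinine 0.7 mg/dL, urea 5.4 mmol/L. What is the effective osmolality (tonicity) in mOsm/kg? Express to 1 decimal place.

287.9 mOsm/kg

Effective osmolality excludes urea (freely permeant across cell membranes):
2·Na + glucose
= 2·142 + 3.9
= 284 + 3.9
= 287.9 mOsm/kg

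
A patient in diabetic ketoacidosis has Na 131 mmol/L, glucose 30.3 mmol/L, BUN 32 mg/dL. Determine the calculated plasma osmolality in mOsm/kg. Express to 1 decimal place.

Calculated osmolality = 2·Na + glucose + BUN/2.8
= 2·131 + 30.3 + 32/2.8
= 262 + 30.30 + 11.43
= 303.73 mOsm/kg

303.7 mOsm/kg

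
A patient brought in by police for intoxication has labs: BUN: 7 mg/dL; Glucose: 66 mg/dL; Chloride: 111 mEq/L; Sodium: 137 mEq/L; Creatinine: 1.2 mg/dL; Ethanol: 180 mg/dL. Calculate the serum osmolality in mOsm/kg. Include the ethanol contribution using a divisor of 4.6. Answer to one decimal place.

Calculated osmolality = 2·Na + glucose/18 + BUN/2.8 + ethanol/4.6
= 2·137 + 66/18 + 7/2.8 + 180/4.6
= 274 + 3.67 + 2.50 + 39.13
= 319.3 mOsm/kg

319.3 mOsm/kg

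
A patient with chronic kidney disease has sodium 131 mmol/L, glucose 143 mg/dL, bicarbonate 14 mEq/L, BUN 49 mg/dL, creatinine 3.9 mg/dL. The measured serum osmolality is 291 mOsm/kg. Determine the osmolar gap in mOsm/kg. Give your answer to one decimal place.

Calculated osmolality = 2·Na + glucose/18 + BUN/2.8
= 2·131 + 143/18 + 49/2.8
= 262 + 7.94 + 17.50
= 287.44 mOsm/kg ≈ 287.4 mOsm/kg
Osmolar gap = measured − calculated = 291 − 287.4 = 3.6 mOsm/kg

3.6 mOsm/kg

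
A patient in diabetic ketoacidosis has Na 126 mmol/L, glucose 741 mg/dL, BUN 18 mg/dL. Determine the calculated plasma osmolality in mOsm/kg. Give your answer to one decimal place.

Calculated osmolality = 2·Na + glucose/18 + BUN/2.8
= 2·126 + 741/18 + 18/2.8
= 252 + 41.17 + 6.43
= 299.6 mOsm/kg

299.6 mOsm/kg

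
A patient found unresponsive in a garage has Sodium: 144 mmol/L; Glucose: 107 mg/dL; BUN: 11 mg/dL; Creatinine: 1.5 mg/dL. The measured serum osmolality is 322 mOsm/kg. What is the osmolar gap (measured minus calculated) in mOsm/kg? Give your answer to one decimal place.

Calculated osmolality = 2·Na + glucose/18 + BUN/2.8
= 2·144 + 107/18 + 11/2.8
= 288 + 5.94 + 3.93
= 297.87 mOsm/kg ≈ 297.9 mOsm/kg
Osmolar gap = measured − calculated = 322 − 297.9 = 24.1 mOsm/kg

24.1 mOsm/kg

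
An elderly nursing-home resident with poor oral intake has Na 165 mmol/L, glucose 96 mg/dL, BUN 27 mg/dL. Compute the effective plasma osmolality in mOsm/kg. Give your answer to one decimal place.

335.3 mOsm/kg

Effective osmolality excludes urea (freely permeant across cell membranes):
2·Na + glucose/18
= 2·165 + 96/18
= 330 + 5.33
= 335.33 mOsm/kg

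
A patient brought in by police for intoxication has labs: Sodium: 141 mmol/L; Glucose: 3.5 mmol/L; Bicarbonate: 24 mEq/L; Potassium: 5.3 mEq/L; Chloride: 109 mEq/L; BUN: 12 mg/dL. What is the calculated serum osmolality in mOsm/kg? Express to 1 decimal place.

289.8 mOsm/kg

Calculated osmolality = 2·Na + glucose + BUN/2.8
= 2·141 + 3.5 + 12/2.8
= 282 + 3.50 + 4.29
= 289.79 mOsm/kg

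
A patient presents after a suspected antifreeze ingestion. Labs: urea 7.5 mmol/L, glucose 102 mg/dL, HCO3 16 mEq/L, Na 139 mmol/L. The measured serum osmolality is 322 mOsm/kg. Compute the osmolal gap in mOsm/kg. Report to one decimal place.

Calculated osmolality = 2·Na + glucose/18 + urea
= 2·139 + 102/18 + 7.5
= 278 + 5.67 + 7.50
= 291.17 mOsm/kg ≈ 291.2 mOsm/kg
Osmolar gap = measured − calculated = 322 − 291.2 = 30.8 mOsm/kg

30.8 mOsm/kg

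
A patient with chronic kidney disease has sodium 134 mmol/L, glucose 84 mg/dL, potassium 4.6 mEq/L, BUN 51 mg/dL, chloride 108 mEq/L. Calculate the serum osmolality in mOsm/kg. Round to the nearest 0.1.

290.9 mOsm/kg

Calculated osmolality = 2·Na + glucose/18 + BUN/2.8
= 2·134 + 84/18 + 51/2.8
= 268 + 4.67 + 18.21
= 290.88 mOsm/kg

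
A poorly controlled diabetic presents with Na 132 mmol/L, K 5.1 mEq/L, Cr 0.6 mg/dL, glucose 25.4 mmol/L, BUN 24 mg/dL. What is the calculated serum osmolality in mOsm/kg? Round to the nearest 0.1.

298.0 mOsm/kg

Calculated osmolality = 2·Na + glucose + BUN/2.8
= 2·132 + 25.4 + 24/2.8
= 264 + 25.40 + 8.57
= 297.97 mOsm/kg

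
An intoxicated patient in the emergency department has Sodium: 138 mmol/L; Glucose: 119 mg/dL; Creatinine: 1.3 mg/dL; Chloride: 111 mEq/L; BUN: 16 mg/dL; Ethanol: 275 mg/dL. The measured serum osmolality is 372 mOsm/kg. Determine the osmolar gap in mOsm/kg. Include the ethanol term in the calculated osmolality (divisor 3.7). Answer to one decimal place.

Calculated osmolality = 2·Na + glucose/18 + BUN/2.8 + ethanol/3.7
= 2·138 + 119/18 + 16/2.8 + 275/3.7
= 276 + 6.61 + 5.71 + 74.32
= 362.64 mOsm/kg ≈ 362.6 mOsm/kg
Osmolar gap = measured − calculated = 372 − 362.6 = 9.4 mOsm/kg

9.4 mOsm/kg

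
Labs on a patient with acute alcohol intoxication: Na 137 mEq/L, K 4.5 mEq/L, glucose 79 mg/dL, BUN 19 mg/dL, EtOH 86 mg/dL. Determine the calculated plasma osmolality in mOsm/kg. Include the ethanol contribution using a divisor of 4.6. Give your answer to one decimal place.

Calculated osmolality = 2·Na + glucose/18 + BUN/2.8 + ethanol/4.6
= 2·137 + 79/18 + 19/2.8 + 86/4.6
= 274 + 4.39 + 6.79 + 18.70
= 303.88 mOsm/kg

303.9 mOsm/kg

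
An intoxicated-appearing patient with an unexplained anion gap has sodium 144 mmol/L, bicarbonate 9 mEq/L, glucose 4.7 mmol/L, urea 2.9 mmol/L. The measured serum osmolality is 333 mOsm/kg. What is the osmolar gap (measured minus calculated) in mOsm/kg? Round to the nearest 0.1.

Calculated osmolality = 2·Na + glucose + urea
= 2·144 + 4.7 + 2.9
= 288 + 4.70 + 2.90
= 295.6 mOsm/kg ≈ 295.6 mOsm/kg
Osmolar gap = measured − calculated = 333 − 295.6 = 37.4 mOsm/kg

37.4 mOsm/kg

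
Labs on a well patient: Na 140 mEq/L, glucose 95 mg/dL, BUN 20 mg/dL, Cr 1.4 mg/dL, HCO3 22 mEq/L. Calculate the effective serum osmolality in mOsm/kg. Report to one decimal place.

285.3 mOsm/kg

Effective osmolality excludes urea (freely permeant across cell membranes):
2·Na + glucose/18
= 2·140 + 95/18
= 280 + 5.28
= 285.28 mOsm/kg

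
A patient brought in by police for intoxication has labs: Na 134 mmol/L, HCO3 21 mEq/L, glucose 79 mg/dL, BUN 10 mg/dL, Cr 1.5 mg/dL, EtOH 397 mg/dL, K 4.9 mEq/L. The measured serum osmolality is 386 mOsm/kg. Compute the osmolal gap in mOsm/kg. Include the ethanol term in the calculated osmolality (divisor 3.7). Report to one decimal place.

Calculated osmolality = 2·Na + glucose/18 + BUN/2.8 + ethanol/3.7
= 2·134 + 79/18 + 10/2.8 + 397/3.7
= 268 + 4.39 + 3.57 + 107.30
= 383.26 mOsm/kg ≈ 383.3 mOsm/kg
Osmolar gap = measured − calculated = 386 − 383.3 = 2.7 mOsm/kg

2.7 mOsm/kg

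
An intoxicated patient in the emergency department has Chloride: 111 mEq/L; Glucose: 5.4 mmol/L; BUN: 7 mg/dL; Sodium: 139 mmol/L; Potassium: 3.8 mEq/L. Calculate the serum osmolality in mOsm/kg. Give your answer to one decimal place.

Calculated osmolality = 2·Na + glucose + BUN/2.8
= 2·139 + 5.4 + 7/2.8
= 278 + 5.40 + 2.50
= 285.9 mOsm/kg

285.9 mOsm/kg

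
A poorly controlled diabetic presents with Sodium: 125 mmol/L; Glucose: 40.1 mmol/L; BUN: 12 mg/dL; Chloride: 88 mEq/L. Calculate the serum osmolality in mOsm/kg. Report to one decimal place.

294.4 mOsm/kg

Calculated osmolality = 2·Na + glucose + BUN/2.8
= 2·125 + 40.1 + 12/2.8
= 250 + 40.10 + 4.29
= 294.39 mOsm/kg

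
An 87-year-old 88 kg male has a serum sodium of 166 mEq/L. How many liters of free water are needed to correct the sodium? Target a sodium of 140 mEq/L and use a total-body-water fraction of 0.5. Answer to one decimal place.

TBW = 0.5 · 88 = 44 L
Free water deficit = TBW · (Na/140 − 1)
= 44 · (166/140 − 1)
= 44 · 0.1857
= 8.17 L

8.2 L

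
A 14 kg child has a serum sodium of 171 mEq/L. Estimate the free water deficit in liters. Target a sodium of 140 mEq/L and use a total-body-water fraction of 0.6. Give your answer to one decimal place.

TBW = 0.6 · 14 = 8.4 L
Free water deficit = TBW · (Na/140 − 1)
= 8.4 · (171/140 − 1)
= 8.4 · 0.2214
= 1.86 L

1.9 L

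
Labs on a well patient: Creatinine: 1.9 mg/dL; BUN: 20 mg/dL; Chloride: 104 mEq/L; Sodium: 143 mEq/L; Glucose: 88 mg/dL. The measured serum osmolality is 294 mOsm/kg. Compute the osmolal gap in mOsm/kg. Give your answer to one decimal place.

-4.0 mOsm/kg

Calculated osmolality = 2·Na + glucose/18 + BUN/2.8
= 2·143 + 88/18 + 20/2.8
= 286 + 4.89 + 7.14
= 298.03 mOsm/kg ≈ 298.0 mOsm/kg
Osmolar gap = measured − calculated = 294 − 298.0 = -4.0 mOsm/kg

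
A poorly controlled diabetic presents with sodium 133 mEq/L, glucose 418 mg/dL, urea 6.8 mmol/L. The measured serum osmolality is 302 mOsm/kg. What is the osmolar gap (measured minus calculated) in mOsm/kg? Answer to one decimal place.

Calculated osmolality = 2·Na + glucose/18 + urea
= 2·133 + 418/18 + 6.8
= 266 + 23.22 + 6.80
= 296.02 mOsm/kg ≈ 296.0 mOsm/kg
Osmolar gap = measured − calculated = 302 − 296.0 = 6.0 mOsm/kg

6.0 mOsm/kg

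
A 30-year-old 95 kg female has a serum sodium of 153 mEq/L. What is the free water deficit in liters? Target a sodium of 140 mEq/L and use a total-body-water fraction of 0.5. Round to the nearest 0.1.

TBW = 0.5 · 95 = 47.5 L
Free water deficit = TBW · (Na/140 − 1)
= 47.5 · (153/140 − 1)
= 47.5 · 0.0929
= 4.41 L

4.4 L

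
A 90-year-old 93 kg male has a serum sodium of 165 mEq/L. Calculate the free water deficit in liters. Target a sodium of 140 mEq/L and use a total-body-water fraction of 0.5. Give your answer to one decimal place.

TBW = 0.5 · 93 = 46.5 L
Free water deficit = TBW · (Na/140 − 1)
= 46.5 · (165/140 − 1)
= 46.5 · 0.1786
= 8.3 L

8.3 L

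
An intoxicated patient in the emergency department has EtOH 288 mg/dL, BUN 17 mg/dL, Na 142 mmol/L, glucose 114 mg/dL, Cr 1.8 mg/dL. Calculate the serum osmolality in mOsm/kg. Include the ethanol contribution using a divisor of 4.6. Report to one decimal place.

Calculated osmolality = 2·Na + glucose/18 + BUN/2.8 + ethanol/4.6
= 2·142 + 114/18 + 17/2.8 + 288/4.6
= 284 + 6.33 + 6.07 + 62.61
= 359.01 mOsm/kg

359.0 mOsm/kg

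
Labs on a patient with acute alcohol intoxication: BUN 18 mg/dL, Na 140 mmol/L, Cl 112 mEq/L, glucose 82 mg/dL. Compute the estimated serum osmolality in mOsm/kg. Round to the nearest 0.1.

Calculated osmolality = 2·Na + glucose/18 + BUN/2.8
= 2·140 + 82/18 + 18/2.8
= 280 + 4.56 + 6.43
= 290.99 mOsm/kg

291.0 mOsm/kg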